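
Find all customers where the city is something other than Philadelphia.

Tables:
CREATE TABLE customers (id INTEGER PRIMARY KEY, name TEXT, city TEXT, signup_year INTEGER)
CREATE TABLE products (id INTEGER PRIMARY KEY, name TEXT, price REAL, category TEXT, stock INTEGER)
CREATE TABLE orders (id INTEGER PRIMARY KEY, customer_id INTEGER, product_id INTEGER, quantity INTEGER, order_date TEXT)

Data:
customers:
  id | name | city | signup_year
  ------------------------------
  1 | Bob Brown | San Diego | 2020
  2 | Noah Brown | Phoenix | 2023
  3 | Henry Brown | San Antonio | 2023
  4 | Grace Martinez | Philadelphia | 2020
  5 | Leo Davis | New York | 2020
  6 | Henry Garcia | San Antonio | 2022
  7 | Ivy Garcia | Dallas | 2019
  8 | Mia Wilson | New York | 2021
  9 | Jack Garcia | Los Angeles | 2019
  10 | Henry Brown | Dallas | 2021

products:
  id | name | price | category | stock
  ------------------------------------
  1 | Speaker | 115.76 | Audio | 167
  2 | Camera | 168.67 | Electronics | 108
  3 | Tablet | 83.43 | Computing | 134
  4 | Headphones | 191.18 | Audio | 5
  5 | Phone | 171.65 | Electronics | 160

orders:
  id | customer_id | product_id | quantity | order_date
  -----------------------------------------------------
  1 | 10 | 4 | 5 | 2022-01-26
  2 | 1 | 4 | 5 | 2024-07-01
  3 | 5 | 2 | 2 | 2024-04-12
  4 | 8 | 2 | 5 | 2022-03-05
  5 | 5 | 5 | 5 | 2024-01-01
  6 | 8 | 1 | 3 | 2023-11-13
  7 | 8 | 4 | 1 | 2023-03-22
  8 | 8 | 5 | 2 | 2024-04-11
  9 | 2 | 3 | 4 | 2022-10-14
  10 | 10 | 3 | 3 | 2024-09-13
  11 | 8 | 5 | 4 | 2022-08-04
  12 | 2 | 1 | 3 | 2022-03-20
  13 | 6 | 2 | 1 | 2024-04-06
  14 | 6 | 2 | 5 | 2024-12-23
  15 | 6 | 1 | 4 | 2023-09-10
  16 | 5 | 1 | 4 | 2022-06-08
SELECT name, city FROM customers WHERE city <> 'Philadelphia'

Execution result:
name | city
Bob Brown | San Diego
Noah Brown | Phoenix
Henry Brown | San Antonio
Leo Davis | New York
Henry Garcia | San Antonio
Ivy Garcia | Dallas
Mia Wilson | New York
Jack Garcia | Los Angeles
Henry Brown | Dallas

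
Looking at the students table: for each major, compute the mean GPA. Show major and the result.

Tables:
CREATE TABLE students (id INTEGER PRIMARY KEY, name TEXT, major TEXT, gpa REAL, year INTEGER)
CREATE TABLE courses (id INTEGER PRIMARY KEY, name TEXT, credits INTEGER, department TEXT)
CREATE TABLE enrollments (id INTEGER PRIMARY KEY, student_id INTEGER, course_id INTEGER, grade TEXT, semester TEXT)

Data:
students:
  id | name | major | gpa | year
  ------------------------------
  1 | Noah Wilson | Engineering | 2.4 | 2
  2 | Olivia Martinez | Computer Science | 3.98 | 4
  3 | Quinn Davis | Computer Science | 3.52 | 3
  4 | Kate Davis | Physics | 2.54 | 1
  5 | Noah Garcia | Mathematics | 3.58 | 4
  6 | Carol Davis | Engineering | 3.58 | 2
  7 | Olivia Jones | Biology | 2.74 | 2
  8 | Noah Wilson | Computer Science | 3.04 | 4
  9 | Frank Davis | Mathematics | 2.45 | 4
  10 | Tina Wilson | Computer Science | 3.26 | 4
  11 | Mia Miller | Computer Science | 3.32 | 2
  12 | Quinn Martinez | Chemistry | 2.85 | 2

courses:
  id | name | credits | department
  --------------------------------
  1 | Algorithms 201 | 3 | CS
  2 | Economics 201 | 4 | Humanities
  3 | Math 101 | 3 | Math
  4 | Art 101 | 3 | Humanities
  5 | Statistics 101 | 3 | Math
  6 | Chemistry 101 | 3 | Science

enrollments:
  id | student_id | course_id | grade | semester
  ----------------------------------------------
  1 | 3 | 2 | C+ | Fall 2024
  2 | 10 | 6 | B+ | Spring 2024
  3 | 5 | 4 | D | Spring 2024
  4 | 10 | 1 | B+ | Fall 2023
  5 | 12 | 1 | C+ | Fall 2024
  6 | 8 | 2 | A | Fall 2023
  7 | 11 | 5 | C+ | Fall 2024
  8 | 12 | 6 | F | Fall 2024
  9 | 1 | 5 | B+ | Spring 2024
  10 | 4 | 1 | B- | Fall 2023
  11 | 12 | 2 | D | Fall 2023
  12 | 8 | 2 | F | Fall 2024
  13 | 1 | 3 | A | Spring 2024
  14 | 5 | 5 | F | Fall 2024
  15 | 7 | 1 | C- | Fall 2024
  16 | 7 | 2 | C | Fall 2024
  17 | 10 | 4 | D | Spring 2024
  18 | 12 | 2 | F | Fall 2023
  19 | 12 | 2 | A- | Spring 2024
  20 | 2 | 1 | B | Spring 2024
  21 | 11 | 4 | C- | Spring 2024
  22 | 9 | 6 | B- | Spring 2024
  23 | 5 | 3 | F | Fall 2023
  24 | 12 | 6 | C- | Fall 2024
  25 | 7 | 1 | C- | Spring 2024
SELECT major, AVG(gpa) AS avg_gpa FROM students GROUP BY major

Execution result:
major | avg_gpa
Biology | 2.74
Chemistry | 2.85
Computer Science | 3.42
Engineering | 2.99
Mathematics | 3.02
Physics | 2.54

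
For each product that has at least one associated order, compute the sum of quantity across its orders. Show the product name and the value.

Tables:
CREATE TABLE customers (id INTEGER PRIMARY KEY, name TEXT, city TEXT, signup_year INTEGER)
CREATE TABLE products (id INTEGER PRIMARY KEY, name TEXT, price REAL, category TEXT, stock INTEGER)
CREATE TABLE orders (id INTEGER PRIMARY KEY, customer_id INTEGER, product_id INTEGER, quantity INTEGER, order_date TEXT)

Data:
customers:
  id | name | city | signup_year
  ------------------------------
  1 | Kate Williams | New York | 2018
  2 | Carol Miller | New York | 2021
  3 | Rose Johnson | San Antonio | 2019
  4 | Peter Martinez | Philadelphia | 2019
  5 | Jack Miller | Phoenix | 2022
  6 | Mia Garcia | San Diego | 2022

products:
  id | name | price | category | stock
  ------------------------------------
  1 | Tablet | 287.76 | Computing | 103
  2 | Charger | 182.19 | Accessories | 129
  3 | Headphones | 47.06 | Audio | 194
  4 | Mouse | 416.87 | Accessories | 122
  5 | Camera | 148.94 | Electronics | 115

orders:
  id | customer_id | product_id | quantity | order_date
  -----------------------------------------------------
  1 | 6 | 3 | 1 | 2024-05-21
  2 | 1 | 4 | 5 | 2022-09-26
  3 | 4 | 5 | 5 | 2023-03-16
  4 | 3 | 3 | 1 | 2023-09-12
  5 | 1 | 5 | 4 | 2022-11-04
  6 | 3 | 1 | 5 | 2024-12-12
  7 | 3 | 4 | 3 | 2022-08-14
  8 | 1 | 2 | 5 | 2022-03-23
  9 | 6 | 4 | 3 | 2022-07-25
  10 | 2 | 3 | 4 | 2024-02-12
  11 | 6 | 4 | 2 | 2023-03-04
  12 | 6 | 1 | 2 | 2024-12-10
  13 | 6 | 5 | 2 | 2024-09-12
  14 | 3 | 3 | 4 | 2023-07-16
SELECT p.name, SUM(c.quantity) AS sum_quantity FROM orders c JOIN products p ON c.product_id = p.id GROUP BY p.id, p.name

Execution result:
name | sum_quantity
Tablet | 7
Charger | 5
Headphones | 10
Mouse | 13
Camera | 11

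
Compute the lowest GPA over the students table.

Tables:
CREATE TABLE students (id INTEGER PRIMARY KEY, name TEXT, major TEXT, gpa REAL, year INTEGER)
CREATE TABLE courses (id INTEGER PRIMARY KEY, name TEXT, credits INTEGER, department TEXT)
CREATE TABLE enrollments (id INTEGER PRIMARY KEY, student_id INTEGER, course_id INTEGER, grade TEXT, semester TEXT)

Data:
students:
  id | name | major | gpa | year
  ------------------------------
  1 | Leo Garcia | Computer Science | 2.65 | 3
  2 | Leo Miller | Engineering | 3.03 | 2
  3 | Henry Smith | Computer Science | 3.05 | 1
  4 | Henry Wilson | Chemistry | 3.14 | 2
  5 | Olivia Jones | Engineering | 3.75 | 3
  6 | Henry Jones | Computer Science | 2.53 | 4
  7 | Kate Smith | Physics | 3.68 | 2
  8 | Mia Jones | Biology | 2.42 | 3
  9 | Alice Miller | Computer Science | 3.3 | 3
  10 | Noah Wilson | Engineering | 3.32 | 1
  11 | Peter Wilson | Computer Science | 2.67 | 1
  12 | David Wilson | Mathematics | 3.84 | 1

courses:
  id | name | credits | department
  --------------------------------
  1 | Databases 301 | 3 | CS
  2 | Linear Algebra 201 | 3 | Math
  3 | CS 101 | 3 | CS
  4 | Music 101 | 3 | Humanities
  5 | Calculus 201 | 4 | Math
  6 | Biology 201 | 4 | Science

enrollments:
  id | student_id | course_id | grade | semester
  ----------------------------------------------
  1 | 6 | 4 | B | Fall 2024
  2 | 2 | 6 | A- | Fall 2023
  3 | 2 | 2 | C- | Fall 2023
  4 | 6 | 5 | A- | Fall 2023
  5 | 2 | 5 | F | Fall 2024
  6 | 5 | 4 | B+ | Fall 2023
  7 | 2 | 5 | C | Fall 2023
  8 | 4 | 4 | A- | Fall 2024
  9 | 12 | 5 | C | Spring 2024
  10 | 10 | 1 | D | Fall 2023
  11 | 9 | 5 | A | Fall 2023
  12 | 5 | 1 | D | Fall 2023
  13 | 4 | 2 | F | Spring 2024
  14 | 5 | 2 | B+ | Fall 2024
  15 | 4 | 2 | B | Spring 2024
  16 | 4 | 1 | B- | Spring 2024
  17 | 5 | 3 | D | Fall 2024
SELECT MIN(gpa) FROM students

Execution result:
2.42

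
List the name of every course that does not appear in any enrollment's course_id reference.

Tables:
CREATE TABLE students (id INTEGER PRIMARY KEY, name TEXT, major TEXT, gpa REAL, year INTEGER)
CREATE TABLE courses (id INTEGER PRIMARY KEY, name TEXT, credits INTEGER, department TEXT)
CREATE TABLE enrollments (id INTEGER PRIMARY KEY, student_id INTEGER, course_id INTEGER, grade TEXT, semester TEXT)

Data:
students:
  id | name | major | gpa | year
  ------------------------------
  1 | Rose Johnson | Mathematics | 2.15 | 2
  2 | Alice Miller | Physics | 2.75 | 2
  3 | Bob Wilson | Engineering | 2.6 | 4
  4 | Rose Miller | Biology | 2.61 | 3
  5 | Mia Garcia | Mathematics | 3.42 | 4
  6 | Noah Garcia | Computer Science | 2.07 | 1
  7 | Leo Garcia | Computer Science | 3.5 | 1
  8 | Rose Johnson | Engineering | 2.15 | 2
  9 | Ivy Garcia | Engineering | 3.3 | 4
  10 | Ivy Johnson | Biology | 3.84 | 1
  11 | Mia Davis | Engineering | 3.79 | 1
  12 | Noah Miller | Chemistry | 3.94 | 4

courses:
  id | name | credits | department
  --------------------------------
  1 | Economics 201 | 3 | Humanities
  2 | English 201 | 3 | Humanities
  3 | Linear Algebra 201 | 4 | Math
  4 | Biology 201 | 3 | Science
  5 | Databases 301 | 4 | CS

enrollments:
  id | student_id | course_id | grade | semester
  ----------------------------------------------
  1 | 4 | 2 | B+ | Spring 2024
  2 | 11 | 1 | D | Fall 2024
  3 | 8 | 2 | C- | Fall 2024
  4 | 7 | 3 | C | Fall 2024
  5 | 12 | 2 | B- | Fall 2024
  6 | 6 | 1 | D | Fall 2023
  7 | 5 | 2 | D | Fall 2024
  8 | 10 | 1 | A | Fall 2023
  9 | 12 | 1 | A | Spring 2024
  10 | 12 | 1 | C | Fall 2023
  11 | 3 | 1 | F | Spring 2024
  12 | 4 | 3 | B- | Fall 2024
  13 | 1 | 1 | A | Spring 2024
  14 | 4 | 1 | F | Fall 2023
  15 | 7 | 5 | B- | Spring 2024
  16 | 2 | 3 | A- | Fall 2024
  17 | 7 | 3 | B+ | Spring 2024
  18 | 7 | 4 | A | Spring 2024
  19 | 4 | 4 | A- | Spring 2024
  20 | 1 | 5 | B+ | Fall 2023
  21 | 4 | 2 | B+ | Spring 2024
SELECT p.name FROM courses p LEFT JOIN enrollments c ON c.course_id = p.id WHERE c.id IS NULL

Execution result:
(no rows)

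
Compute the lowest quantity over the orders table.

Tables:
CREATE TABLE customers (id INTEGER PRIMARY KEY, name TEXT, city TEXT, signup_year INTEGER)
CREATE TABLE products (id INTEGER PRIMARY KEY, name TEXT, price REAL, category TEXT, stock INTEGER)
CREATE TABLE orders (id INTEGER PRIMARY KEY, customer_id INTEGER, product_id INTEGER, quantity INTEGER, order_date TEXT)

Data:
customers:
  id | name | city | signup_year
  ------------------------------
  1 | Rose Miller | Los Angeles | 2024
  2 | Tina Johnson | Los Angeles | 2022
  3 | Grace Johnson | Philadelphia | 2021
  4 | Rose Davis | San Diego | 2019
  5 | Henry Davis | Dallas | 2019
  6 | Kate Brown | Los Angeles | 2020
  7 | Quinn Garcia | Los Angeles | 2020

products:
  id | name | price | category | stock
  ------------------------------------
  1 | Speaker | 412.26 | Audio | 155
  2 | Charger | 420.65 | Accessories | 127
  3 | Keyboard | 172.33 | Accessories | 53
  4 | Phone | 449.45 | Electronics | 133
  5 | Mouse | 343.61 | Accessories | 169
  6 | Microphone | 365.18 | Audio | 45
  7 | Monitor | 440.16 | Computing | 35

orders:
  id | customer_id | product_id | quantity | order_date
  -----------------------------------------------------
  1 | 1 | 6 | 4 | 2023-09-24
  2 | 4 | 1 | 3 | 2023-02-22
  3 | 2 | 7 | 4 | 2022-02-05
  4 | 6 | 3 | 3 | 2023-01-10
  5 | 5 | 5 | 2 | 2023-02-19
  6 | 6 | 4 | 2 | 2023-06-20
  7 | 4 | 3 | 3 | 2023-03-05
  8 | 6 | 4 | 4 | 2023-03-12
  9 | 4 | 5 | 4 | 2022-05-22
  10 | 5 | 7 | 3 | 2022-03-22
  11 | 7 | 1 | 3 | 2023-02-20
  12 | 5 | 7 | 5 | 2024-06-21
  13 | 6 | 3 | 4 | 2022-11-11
SELECT MIN(quantity) FROM orders

Execution result:
2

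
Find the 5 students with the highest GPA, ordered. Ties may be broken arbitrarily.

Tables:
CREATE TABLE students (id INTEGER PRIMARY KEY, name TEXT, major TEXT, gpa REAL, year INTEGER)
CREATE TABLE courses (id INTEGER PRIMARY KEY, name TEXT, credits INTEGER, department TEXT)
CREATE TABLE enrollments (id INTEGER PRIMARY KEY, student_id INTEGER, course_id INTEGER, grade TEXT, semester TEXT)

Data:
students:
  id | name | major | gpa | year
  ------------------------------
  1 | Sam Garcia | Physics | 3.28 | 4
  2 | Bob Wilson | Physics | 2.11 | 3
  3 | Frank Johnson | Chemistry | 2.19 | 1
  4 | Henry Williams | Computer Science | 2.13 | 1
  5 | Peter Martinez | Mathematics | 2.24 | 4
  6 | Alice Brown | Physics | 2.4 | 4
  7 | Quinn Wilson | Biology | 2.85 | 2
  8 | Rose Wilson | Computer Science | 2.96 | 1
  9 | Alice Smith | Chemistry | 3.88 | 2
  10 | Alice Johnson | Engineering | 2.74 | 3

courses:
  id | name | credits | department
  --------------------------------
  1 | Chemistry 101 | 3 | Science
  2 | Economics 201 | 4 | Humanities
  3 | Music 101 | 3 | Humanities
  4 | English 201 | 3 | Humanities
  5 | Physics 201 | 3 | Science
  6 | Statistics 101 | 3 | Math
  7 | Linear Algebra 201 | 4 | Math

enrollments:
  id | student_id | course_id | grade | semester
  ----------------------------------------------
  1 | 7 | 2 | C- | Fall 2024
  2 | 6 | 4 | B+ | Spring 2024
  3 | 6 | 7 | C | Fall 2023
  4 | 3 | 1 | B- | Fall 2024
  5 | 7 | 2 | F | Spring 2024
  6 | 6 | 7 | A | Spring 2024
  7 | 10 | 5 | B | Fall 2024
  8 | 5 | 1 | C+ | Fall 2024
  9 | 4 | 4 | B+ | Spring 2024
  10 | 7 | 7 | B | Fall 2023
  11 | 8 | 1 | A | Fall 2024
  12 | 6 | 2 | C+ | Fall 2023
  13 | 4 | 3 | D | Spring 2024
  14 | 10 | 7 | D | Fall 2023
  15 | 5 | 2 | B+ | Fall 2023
SELECT name, gpa FROM students ORDER BY gpa DESC LIMIT 5

Execution result:
name | gpa
Alice Smith | 3.88
Sam Garcia | 3.28
Rose Wilson | 2.96
Quinn Wilson | 2.85
Alice Johnson | 2.74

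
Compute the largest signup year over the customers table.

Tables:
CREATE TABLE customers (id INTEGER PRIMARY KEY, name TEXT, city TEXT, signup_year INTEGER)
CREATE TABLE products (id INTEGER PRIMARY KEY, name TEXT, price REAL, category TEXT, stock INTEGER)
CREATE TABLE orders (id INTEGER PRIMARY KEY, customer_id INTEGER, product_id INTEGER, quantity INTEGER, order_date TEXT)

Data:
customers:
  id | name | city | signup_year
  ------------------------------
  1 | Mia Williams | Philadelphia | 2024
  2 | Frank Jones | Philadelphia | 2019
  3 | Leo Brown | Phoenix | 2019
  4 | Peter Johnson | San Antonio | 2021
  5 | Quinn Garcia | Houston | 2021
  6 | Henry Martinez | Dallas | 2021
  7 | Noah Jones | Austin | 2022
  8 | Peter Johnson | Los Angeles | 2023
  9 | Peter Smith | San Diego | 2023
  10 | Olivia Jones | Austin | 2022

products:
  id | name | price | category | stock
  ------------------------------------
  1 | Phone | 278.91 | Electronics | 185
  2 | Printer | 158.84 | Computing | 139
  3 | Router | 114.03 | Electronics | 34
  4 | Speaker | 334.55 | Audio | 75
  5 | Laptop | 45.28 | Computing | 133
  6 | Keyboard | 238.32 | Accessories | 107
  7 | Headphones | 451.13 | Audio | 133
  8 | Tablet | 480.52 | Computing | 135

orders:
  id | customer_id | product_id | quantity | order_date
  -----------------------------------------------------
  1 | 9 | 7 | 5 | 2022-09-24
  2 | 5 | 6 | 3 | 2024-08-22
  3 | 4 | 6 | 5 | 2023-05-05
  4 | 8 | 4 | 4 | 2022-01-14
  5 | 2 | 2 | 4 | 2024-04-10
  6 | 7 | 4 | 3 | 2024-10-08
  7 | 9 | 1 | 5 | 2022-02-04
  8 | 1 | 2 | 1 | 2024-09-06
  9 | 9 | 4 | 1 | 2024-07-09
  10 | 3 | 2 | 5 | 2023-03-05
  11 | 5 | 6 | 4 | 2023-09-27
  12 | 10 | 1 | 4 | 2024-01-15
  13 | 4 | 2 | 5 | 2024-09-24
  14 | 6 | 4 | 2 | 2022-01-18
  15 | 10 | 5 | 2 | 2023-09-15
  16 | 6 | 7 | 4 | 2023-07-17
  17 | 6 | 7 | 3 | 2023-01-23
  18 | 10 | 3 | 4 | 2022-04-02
SELECT MAX(signup_year) FROM customers

Execution result:
2024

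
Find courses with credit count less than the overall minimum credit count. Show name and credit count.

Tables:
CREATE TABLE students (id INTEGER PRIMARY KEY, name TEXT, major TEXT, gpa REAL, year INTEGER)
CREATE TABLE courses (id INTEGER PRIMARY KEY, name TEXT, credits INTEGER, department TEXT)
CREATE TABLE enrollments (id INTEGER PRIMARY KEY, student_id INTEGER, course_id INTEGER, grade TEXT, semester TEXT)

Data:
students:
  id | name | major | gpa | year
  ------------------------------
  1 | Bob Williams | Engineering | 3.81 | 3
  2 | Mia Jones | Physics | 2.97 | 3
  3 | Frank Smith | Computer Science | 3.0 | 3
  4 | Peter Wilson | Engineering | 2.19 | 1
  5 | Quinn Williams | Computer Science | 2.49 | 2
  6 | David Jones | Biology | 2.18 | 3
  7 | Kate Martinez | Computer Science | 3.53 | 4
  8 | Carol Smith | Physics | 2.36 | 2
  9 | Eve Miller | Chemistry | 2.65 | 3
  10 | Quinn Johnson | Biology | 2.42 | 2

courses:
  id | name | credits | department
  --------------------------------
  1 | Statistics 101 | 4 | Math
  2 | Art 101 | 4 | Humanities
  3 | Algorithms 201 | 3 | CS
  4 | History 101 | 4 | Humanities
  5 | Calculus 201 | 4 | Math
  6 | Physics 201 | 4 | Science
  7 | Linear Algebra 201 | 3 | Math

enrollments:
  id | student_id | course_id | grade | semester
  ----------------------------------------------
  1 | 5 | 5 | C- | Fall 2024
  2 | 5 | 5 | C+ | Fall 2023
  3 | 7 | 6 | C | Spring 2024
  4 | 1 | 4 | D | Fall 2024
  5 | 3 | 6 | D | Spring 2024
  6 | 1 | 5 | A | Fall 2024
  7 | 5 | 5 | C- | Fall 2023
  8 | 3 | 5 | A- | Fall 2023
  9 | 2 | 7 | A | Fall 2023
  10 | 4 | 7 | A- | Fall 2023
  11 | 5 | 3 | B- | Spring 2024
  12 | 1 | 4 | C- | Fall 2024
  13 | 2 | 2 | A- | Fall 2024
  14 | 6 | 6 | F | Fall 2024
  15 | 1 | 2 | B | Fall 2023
SELECT name, credits FROM courses WHERE credits < (SELECT MIN(credits) FROM courses)

Execution result:
(no rows)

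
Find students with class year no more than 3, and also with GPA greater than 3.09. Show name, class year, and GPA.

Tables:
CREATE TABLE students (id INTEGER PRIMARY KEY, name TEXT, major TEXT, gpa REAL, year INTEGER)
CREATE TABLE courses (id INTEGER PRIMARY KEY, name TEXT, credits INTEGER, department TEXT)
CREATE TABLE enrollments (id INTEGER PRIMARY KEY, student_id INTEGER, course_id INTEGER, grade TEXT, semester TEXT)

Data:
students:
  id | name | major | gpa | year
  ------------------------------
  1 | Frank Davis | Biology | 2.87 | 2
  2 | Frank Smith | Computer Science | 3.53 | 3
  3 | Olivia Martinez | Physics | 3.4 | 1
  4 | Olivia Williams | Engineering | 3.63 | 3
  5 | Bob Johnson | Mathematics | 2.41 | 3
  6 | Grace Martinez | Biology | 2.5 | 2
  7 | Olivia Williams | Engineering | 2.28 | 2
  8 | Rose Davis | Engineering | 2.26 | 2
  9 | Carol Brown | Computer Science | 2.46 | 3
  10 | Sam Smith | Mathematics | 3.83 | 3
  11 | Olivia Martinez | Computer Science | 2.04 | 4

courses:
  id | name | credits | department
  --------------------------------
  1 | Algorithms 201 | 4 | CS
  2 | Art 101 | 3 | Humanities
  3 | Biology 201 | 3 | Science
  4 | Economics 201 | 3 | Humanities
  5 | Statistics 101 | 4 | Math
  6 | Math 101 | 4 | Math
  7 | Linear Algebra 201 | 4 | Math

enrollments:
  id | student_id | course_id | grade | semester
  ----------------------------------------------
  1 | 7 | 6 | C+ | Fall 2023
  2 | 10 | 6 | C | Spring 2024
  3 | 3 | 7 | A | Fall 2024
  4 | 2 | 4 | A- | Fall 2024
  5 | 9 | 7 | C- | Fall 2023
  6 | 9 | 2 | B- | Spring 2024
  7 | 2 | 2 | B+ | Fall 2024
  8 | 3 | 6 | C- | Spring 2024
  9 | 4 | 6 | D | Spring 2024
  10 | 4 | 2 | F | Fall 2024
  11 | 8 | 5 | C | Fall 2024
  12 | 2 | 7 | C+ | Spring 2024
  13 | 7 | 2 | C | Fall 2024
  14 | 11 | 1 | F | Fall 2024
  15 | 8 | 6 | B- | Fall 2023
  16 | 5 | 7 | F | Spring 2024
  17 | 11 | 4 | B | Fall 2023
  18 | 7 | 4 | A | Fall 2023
SELECT name, year, gpa FROM students WHERE year <= 3 AND gpa > 3.09

Execution result:
name | year | gpa
Frank Smith | 3 | 3.53
Olivia Martinez | 1 | 3.40
Olivia Williams | 3 | 3.63
Sam Smith | 3 | 3.83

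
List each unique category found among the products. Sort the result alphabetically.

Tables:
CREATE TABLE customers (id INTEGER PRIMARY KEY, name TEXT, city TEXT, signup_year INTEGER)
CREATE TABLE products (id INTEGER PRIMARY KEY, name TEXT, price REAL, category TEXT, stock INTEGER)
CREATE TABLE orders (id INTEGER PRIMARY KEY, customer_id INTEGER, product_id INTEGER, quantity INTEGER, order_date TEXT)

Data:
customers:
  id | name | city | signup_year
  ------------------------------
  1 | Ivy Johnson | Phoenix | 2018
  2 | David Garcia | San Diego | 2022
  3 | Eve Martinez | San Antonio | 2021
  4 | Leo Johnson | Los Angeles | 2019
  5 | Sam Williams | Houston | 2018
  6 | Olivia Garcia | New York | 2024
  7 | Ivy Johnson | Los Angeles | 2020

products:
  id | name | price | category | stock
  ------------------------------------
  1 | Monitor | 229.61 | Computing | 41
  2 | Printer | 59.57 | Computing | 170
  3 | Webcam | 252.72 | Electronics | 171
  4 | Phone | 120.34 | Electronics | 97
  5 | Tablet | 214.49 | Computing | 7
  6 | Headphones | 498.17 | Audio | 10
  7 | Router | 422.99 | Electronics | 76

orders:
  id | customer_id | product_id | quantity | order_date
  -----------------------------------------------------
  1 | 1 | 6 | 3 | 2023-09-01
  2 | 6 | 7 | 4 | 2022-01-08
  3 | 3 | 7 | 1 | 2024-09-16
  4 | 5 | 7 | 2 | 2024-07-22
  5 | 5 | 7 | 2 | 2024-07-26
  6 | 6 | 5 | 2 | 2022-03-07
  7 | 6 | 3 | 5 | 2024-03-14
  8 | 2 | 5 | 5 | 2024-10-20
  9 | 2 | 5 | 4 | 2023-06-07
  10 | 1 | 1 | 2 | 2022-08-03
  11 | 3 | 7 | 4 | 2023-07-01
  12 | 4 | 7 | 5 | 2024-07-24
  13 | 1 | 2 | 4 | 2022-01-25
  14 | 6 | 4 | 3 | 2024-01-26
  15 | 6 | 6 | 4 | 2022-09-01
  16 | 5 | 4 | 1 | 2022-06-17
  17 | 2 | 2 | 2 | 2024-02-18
SELECT DISTINCT category FROM products ORDER BY category

Execution result:
category
Audio
Computing
Electronics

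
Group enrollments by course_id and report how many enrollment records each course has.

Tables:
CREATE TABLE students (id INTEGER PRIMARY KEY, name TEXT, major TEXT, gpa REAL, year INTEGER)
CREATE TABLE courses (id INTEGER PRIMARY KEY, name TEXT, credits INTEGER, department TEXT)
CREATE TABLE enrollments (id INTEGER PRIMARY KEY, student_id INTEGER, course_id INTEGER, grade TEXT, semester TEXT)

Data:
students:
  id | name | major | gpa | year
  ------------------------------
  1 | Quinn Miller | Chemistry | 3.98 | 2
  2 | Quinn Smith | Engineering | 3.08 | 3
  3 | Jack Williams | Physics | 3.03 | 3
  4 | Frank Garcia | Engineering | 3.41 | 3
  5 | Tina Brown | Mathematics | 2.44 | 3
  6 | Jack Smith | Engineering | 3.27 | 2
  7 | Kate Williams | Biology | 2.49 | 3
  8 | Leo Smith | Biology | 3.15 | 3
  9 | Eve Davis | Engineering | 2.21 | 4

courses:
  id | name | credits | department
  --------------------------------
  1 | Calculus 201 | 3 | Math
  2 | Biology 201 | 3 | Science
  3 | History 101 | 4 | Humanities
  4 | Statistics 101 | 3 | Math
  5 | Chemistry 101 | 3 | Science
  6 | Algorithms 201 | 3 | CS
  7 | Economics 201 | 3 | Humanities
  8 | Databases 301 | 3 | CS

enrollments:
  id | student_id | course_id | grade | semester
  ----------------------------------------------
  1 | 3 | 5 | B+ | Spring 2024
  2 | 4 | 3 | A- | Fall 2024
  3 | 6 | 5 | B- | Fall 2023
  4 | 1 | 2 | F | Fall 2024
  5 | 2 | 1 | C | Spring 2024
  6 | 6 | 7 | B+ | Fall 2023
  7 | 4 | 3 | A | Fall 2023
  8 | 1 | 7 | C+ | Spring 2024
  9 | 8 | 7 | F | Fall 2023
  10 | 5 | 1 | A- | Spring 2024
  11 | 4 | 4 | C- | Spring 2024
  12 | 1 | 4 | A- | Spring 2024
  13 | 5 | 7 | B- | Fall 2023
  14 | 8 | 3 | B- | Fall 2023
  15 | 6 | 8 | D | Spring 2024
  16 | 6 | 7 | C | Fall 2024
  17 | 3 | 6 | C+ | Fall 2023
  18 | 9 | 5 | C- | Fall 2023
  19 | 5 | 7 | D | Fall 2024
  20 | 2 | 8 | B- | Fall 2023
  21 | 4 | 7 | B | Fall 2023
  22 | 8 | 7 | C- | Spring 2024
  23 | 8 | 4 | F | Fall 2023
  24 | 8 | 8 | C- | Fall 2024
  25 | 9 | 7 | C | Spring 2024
SELECT course_id, COUNT(*) AS enrollment_count FROM enrollments GROUP BY course_id

Execution result:
course_id | enrollment_count
1 | 2
2 | 1
3 | 3
4 | 3
5 | 3
6 | 1
7 | 9
8 | 3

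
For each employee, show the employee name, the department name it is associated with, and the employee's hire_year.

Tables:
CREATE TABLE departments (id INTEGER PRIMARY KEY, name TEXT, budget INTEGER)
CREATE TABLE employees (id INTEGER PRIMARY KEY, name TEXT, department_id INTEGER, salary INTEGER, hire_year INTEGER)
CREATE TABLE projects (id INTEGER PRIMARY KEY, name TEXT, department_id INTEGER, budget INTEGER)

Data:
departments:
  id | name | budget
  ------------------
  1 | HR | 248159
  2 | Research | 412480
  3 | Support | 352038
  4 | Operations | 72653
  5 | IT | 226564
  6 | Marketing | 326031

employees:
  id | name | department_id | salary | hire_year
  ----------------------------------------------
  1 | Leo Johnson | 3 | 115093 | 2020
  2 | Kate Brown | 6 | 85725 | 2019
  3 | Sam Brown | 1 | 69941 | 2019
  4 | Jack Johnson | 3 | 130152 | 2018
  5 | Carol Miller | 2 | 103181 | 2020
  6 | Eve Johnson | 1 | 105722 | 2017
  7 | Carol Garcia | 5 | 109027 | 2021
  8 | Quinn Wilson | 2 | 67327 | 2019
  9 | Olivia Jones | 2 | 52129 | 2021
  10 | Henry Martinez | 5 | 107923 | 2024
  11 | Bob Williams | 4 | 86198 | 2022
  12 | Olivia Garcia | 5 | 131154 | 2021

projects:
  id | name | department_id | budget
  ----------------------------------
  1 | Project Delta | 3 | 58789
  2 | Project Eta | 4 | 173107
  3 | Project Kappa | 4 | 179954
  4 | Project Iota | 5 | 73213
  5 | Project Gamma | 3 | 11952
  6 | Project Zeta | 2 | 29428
SELECT c.name, p.name AS department, c.hire_year FROM employees c JOIN departments p ON c.department_id = p.id

Execution result:
name | department | hire_year
Leo Johnson | Support | 2020
Kate Brown | Marketing | 2019
Sam Brown | HR | 2019
Jack Johnson | Support | 2018
Carol Miller | Research | 2020
Eve Johnson | HR | 2017
Carol Garcia | IT | 2021
Quinn Wilson | Research | 2019
Olivia Jones | Research | 2021
Henry Martinez | IT | 2024
Bob Williams | Operations | 2022
Olivia Garcia | IT | 2021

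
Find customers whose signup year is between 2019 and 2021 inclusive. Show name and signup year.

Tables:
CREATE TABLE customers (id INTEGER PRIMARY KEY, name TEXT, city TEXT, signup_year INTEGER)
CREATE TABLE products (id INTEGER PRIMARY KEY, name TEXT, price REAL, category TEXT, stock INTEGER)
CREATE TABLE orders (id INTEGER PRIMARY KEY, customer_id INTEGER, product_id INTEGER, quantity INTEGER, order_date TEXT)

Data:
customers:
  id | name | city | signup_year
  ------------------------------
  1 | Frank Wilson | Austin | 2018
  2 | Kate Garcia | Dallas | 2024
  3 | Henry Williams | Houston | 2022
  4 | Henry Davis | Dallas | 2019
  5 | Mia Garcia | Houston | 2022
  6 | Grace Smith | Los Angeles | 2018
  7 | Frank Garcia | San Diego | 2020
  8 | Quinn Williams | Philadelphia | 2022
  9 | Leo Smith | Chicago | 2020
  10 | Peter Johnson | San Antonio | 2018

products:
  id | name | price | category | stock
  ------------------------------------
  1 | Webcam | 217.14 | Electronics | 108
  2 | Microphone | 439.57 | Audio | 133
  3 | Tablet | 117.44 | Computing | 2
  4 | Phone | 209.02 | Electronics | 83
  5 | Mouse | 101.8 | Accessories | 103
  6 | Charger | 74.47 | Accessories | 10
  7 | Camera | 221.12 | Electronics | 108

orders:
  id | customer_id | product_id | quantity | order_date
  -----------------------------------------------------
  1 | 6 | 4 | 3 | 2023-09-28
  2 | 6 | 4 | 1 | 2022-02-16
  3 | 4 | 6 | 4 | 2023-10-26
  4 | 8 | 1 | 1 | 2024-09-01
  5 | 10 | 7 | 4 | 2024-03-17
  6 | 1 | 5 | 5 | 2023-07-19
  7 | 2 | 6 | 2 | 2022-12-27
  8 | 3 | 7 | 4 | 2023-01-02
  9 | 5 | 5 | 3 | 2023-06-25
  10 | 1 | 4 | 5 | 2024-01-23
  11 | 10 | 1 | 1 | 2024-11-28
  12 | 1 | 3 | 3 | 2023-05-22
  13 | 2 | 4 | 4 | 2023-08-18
SELECT name, signup_year FROM customers WHERE signup_year BETWEEN 2019 AND 2021

Execution result:
name | signup_year
Henry Davis | 2019
Frank Garcia | 2020
Leo Smith | 2020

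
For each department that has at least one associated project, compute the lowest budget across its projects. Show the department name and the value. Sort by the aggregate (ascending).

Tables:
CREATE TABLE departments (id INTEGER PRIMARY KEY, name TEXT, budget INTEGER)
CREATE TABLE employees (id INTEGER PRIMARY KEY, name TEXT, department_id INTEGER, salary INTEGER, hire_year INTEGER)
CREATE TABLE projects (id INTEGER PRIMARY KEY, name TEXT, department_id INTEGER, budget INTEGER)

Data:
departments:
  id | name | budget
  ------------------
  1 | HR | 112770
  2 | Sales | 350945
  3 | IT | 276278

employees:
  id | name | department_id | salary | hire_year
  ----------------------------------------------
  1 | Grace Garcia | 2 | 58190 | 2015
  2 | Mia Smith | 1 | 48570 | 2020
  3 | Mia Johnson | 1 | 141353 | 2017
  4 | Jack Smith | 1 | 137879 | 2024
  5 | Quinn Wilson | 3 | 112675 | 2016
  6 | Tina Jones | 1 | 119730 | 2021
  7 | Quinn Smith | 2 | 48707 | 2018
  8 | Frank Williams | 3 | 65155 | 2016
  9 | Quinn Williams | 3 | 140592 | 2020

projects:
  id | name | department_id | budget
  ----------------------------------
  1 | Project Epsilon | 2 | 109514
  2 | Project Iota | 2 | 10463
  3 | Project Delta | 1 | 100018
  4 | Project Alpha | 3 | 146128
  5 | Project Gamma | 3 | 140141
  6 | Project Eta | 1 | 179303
SELECT p.name, MIN(c.budget) AS min_budget FROM projects c JOIN departments p ON c.department_id = p.id GROUP BY p.id, p.name ORDER BY min_budget ASC

Execution result:
name | min_budget
Sales | 10463
HR | 100018
IT | 140141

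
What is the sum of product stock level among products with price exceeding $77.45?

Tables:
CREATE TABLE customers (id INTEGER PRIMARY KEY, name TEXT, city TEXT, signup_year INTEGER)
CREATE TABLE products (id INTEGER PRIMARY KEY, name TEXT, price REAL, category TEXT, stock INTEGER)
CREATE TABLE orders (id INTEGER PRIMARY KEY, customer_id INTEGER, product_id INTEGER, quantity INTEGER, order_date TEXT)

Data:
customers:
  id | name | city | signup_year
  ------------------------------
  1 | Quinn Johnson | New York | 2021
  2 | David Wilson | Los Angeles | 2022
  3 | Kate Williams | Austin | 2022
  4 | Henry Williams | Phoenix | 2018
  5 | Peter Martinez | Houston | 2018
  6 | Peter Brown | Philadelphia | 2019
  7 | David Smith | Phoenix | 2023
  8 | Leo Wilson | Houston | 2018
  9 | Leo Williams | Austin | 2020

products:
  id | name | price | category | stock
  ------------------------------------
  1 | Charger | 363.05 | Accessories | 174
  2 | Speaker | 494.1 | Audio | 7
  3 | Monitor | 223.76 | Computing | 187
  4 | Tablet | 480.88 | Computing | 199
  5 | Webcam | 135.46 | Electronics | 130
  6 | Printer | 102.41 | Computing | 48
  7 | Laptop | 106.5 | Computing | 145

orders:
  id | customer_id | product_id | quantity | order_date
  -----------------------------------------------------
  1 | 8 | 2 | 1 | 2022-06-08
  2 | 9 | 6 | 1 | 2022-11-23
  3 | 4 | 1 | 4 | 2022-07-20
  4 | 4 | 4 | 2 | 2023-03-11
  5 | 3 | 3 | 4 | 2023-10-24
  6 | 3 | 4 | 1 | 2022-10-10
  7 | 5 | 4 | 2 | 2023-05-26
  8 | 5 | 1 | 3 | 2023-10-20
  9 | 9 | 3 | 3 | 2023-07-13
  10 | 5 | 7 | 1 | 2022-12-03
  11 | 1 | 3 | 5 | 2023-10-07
SELECT SUM(stock) FROM products WHERE price > 77.45

Execution result:
890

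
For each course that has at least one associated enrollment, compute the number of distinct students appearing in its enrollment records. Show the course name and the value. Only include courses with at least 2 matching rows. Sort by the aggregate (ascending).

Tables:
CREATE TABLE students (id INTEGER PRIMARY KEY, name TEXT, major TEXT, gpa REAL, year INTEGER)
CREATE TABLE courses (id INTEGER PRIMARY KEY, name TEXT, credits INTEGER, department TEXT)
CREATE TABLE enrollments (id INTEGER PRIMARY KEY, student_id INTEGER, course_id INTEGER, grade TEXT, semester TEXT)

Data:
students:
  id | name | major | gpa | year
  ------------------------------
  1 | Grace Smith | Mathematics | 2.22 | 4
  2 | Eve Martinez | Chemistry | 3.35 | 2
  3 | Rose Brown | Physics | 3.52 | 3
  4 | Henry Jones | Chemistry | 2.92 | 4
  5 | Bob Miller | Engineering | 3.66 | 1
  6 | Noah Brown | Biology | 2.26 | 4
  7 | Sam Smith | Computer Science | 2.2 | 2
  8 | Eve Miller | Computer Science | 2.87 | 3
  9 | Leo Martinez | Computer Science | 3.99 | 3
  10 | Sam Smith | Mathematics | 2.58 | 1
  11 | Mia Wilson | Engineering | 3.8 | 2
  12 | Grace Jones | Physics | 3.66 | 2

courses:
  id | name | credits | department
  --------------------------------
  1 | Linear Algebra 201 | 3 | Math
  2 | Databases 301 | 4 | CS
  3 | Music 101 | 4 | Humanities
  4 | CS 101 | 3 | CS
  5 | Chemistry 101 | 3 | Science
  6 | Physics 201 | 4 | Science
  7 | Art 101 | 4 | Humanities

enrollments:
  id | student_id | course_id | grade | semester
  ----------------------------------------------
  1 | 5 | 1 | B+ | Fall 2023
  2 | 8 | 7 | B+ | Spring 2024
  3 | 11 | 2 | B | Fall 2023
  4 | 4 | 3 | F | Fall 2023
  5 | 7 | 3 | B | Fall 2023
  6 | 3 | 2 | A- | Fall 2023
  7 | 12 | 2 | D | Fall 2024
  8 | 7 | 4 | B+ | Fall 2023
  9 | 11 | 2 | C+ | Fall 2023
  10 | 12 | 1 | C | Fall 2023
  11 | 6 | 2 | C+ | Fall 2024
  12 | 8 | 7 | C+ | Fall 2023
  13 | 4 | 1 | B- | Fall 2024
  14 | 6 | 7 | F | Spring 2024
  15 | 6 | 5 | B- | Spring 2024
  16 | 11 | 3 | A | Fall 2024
SELECT p.name, COUNT(DISTINCT c.student_id) AS distinct_student_count FROM enrollments c JOIN courses p ON c.course_id = p.id GROUP BY p.id, p.name HAVING COUNT(*) >= 2 ORDER BY distinct_student_count ASC

Execution result:
name | distinct_student_count
Art 101 | 2
Linear Algebra 201 | 3
Music 101 | 3
Databases 301 | 4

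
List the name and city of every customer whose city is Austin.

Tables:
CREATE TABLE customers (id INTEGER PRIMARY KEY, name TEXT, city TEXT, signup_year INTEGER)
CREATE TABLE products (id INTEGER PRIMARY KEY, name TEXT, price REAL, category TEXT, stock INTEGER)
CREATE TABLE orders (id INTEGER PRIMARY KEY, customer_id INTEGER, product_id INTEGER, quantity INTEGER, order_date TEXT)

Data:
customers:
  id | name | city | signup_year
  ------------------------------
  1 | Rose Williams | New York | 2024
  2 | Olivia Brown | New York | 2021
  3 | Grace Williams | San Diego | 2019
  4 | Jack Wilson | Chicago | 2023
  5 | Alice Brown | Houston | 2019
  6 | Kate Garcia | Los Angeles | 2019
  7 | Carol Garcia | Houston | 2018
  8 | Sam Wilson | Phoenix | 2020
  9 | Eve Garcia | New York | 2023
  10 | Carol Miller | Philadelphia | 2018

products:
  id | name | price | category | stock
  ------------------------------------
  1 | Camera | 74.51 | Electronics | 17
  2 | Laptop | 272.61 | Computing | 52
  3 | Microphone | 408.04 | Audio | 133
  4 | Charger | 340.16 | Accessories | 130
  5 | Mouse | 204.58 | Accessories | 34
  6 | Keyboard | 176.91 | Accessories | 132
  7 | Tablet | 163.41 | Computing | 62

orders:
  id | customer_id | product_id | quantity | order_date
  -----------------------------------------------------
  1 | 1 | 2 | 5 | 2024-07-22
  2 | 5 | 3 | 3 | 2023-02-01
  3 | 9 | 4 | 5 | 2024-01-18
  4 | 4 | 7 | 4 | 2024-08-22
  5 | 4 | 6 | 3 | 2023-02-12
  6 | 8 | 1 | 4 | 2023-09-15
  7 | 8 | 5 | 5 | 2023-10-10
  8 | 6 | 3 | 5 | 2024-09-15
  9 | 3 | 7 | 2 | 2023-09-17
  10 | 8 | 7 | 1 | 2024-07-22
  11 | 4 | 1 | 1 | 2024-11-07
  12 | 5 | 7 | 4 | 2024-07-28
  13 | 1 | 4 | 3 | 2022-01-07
SELECT name, city FROM customers WHERE city = 'Austin'

Execution result:
(no rows)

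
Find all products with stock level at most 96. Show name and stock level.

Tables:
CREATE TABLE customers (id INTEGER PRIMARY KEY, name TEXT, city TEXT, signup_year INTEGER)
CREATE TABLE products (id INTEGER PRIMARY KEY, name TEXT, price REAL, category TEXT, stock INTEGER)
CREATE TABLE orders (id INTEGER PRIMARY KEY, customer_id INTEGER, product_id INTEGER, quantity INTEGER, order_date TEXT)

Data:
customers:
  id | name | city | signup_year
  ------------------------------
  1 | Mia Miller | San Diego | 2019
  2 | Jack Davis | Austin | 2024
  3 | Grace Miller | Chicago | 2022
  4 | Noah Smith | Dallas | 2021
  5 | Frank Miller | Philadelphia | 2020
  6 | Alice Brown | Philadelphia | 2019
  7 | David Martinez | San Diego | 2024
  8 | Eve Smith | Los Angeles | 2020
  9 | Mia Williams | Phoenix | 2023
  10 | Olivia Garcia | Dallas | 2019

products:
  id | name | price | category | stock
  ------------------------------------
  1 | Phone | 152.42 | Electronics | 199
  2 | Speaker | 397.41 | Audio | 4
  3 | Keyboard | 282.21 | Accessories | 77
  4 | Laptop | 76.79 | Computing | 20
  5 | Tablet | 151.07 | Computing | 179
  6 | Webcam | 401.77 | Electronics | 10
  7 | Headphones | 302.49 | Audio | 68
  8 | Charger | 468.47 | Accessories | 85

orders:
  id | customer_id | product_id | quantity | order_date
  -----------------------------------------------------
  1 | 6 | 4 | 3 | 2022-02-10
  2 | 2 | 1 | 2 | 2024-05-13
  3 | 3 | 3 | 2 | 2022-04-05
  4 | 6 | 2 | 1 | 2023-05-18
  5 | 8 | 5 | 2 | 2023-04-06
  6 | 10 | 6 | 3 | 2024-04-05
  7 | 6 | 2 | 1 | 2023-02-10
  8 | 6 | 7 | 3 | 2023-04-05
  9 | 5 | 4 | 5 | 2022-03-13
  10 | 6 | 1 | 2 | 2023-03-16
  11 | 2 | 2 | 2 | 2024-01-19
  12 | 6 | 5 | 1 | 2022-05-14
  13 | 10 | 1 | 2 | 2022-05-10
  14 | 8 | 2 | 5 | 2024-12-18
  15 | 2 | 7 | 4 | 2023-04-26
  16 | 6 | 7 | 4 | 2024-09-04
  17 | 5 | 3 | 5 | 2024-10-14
SELECT name, stock FROM products WHERE stock <= 96

Execution result:
name | stock
Speaker | 4
Keyboard | 77
Laptop | 20
Webcam | 10
Headphones | 68
Charger | 85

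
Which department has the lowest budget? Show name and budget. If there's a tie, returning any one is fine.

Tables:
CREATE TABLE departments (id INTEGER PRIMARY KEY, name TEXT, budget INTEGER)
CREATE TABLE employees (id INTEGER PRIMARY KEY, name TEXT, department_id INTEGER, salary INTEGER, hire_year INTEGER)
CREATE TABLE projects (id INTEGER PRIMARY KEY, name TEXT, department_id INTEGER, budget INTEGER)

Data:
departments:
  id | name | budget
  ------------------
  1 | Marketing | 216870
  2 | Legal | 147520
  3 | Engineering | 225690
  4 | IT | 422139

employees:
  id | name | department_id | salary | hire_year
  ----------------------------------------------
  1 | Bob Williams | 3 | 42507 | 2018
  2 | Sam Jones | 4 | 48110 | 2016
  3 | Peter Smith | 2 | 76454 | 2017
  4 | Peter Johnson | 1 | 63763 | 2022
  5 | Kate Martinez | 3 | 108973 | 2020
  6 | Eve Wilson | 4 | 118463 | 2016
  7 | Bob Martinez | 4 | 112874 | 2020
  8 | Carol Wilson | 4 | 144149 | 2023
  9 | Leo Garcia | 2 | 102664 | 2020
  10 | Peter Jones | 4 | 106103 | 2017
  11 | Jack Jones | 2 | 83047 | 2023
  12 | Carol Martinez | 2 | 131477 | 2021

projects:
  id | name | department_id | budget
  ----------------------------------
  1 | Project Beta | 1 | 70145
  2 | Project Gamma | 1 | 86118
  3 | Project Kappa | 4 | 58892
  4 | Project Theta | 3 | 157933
SELECT name, budget FROM departments ORDER BY budget ASC LIMIT 1

Execution result:
name | budget
Legal | 147520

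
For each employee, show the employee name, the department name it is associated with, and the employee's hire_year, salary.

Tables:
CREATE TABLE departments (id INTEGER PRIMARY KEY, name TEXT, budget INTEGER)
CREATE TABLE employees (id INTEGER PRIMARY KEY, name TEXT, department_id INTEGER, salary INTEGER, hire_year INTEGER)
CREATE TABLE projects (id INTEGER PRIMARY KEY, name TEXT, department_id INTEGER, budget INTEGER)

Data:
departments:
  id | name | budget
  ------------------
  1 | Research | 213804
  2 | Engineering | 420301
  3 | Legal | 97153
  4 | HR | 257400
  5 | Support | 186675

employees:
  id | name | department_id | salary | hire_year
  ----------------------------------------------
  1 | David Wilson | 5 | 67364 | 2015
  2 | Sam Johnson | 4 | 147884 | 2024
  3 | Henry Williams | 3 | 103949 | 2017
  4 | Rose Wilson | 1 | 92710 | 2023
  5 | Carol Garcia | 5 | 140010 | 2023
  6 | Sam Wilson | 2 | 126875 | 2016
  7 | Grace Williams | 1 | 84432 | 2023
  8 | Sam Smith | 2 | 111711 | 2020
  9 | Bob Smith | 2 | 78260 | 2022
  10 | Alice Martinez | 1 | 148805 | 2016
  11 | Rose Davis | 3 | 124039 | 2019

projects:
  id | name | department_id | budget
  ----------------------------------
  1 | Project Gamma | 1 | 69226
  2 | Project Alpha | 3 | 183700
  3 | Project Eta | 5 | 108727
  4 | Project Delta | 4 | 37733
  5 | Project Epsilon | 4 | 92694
SELECT c.name, p.name AS department, c.hire_year, c.salary FROM employees c JOIN departments p ON c.department_id = p.id

Execution result:
name | department | hire_year | salary
David Wilson | Support | 2015 | 67364
Sam Johnson | HR | 2024 | 147884
Henry Williams | Legal | 2017 | 103949
Rose Wilson | Research | 2023 | 92710
Carol Garcia | Support | 2023 | 140010
Sam Wilson | Engineering | 2016 | 126875
Grace Williams | Research | 2023 | 84432
Sam Smith | Engineering | 2020 | 111711
Bob Smith | Engineering | 2022 | 78260
Alice Martinez | Research | 2016 | 148805
Rose Davis | Legal | 2019 | 124039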